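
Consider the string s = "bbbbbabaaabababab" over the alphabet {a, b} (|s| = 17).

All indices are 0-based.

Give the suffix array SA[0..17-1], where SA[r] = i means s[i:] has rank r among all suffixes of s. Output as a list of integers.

rank | idx | suffix
   0 |   7 | aaabababab
   1 |   8 | aabababab
   2 |  15 | ab
   3 |   5 | abaaabababab
   4 |  13 | abab
   5 |  11 | ababab
   6 |   9 | abababab
   7 |  16 | b
   8 |   6 | baaabababab
   9 |  14 | bab
  10 |   4 | babaaabababab
  11 |  12 | babab
  12 |  10 | bababab
  13 |   3 | bbabaaabababab
  14 |   2 | bbbabaaabababab
  15 |   1 | bbbbabaaabababab
  16 |   0 | bbbbbabaaabababab

[7, 8, 15, 5, 13, 11, 9, 16, 6, 14, 4, 12, 10, 3, 2, 1, 0]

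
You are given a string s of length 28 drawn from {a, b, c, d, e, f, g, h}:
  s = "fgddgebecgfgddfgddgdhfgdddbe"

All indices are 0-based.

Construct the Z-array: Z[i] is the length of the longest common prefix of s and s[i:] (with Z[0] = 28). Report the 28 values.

[28, 0, 0, 0, 0, 0, 0, 0, 0, 0, 4, 0, 0, 0, 5, 0, 0, 0, 0, 0, 0, 4, 0, 0, 0, 0, 0, 0]

Z[0]=28
i=1: outside box; Z[1]=0
i=2: outside box; Z[2]=0
i=3: outside box; Z[3]=0
i=4: outside box; Z[4]=0
i=5: outside box; Z[5]=0
i=6: outside box; Z[6]=0
i=7: outside box; Z[7]=0
i=8: outside box; Z[8]=0
i=9: outside box; Z[9]=0
i=10: outside box; Z[10]=4 grow→box=[10,14)
i=11: min(r-i=3, Z[1]=0)=0; Z[11]=0
i=12: min(r-i=2, Z[2]=0)=0; Z[12]=0
i=13: min(r-i=1, Z[3]=0)=0; Z[13]=0
i=14: outside box; Z[14]=5 grow→box=[14,19)
i=15: min(r-i=4, Z[1]=0)=0; Z[15]=0
i=16: min(r-i=3, Z[2]=0)=0; Z[16]=0
i=17: min(r-i=2, Z[3]=0)=0; Z[17]=0
i=18: min(r-i=1, Z[4]=0)=0; Z[18]=0
i=19: outside box; Z[19]=0
i=20: outside box; Z[20]=0
i=21: outside box; Z[21]=4 grow→box=[21,25)
i=22: min(r-i=3, Z[1]=0)=0; Z[22]=0
i=23: min(r-i=2, Z[2]=0)=0; Z[23]=0
i=24: min(r-i=1, Z[3]=0)=0; Z[24]=0
i=25: outside box; Z[25]=0
i=26: outside box; Z[26]=0
i=27: outside box; Z[27]=0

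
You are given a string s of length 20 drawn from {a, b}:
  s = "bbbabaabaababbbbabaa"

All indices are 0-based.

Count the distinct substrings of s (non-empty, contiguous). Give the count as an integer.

rank | idx | suffix
   0 |  19 | a
   1 |  18 | aa
   2 |   5 | aabaababbbbabaa
   3 |   8 | aababbbbabaa
   4 |  16 | abaa
   5 |   3 | abaabaababbbbabaa
   6 |   6 | abaababbbbabaa
   7 |   9 | ababbbbabaa
   8 |  11 | abbbbabaa
   9 |  17 | baa
  10 |   4 | baabaababbbbabaa
  11 |   7 | baababbbbabaa
  12 |  15 | babaa
  13 |   2 | babaabaababbbbabaa
  14 |  10 | babbbbabaa
  15 |  14 | bbabaa
  16 |   1 | bbabaabaababbbbabaa
  17 |  13 | bbbabaa
  18 |   0 | bbbabaabaababbbbabaa
  19 |  12 | bbbbabaa

SA = [19, 18, 5, 8, 16, 3, 6, 9, 11, 17, 4, 7, 15, 2, 10, 14, 1, 13, 0, 12]
i: (SA[i-1],SA[i]) lcp shared
  1: (19,18) 1 'a'
  2: (18,5) 2 'aa'
  3: (5,8) 4 'aaba'
  4: (8,16) 1 'a'
  5: (16,3) 4 'abaa'
  6: (3,6) 6 'abaaba'
  7: (6,9) 3 'aba'
  8: (9,11) 2 'ab'
  9: (11,17) 0 ''
  10: (17,4) 3 'baa'
  11: (4,7) 5 'baaba'
  12: (7,15) 2 'ba'
  13: (15,2) 5 'babaa'
  14: (2,10) 3 'bab'
  15: (10,14) 1 'b'
  16: (14,1) 6 'bbabaa'
  17: (1,13) 2 'bb'
  18: (13,0) 7 'bbbabaa'
  19: (0,12) 3 'bbb'

n(n+1)/2 = 20·21/2 = 210
Σ LCP = 0 + 1 + 2 + 4 + 1 + 4 + 6 + 3 + 2 + 0 + 3 + 5 + 2 + 5 + 3 + 1 + 6 + 2 + 7 + 3 = 60
distinct = 210 − 60 = 150

150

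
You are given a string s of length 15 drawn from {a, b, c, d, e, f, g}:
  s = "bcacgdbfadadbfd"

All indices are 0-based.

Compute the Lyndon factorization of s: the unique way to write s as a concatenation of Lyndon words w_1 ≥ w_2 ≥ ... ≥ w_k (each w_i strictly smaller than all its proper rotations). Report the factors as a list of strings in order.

emit factor 1: 'bc' (i=0, period=2)
emit factor 2: 'acgdbfadadbfd' (i=2, period=13)

["bc", "acgdbfadadbfd"]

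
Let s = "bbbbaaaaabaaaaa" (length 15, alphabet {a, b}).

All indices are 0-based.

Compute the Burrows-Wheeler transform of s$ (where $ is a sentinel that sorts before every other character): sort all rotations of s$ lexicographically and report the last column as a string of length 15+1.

aaaaabbaaaaabbb$

rank  rotation          last
    0  $bbbbaaaaabaaaaa  a
    1  a$bbbbaaaaabaaaa  a
    2  aa$bbbbaaaaabaaa  a
    3  aaa$bbbbaaaaabaa  a
    4  aaaa$bbbbaaaaaba  a
    5  aaaaa$bbbbaaaaab  b
    6  aaaaabaaaaa$bbbb  b
    7  aaaabaaaaa$bbbba  a
    8  aaabaaaaa$bbbbaa  a
    9  aabaaaaa$bbbbaaa  a
   10  abaaaaa$bbbbaaaa  a
   11  baaaaa$bbbbaaaaa  a
   12  baaaaabaaaaa$bbb  b
   13  bbaaaaabaaaaa$bb  b
   14  bbbaaaaabaaaaa$b  b
   15  bbbbaaaaabaaaaa$  $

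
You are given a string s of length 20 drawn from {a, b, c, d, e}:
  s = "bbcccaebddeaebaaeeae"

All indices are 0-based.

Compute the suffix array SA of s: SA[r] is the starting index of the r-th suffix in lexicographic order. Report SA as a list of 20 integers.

rank | idx | suffix
   0 |  14 | aaeeae
   1 |  18 | ae
   2 |  11 | aebaaeeae
   3 |   5 | aebddeaebaaeeae
   4 |  15 | aeeae
   5 |  13 | baaeeae
   6 |   0 | bbcccaebddeaebaaeeae
   7 |   1 | bcccaebddeaebaaeeae
   8 |   7 | bddeaebaaeeae
   9 |   4 | caebddeaebaaeeae
  10 |   3 | ccaebddeaebaaeeae
  11 |   2 | cccaebddeaebaaeeae
  12 |   8 | ddeaebaaeeae
  13 |   9 | deaebaaeeae
  14 |  19 | e
  15 |  17 | eae
  16 |  10 | eaebaaeeae
  17 |  12 | ebaaeeae
  18 |   6 | ebddeaebaaeeae
  19 |  16 | eeae

[14, 18, 11, 5, 15, 13, 0, 1, 7, 4, 3, 2, 8, 9, 19, 17, 10, 12, 6, 16]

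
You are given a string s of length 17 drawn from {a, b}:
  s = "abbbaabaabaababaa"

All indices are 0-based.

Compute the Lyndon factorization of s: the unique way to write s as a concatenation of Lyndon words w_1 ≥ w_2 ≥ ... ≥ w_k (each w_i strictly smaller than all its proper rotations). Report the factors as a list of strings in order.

emit factor 1: 'abbb' (i=0, period=4)
emit factor 2: 'aabaabaabab' (i=4, period=11)
emit factor 3: 'a' (i=15, period=1)
emit factor 4: 'a' (i=16, period=1)

["abbb", "aabaabaabab", "a", "a"]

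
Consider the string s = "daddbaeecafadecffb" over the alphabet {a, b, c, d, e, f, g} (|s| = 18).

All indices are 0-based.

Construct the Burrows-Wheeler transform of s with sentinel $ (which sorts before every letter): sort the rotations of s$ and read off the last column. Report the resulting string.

rank  rotation             last
    0  $daddbaeecafadecffb  b
    1  addbaeecafadecffb$d  d
    2  adecffb$daddbaeecaf  f
    3  aeecafadecffb$daddb  b
    4  afadecffb$daddbaeec  c
    5  b$daddbaeecafadecff  f
    6  baeecafadecffb$dadd  d
    7  cafadecffb$daddbaee  e
    8  cffb$daddbaeecafade  e
    9  daddbaeecafadecffb$  $
   10  dbaeecafadecffb$dad  d
   11  ddbaeecafadecffb$da  a
   12  decffb$daddbaeecafa  a
   13  ecafadecffb$daddbae  e
   14  ecffb$daddbaeecafad  d
   15  eecafadecffb$daddba  a
   16  fadecffb$daddbaeeca  a
   17  fb$daddbaeecafadecf  f
   18  ffb$daddbaeecafadec  c

bdfbcfdee$daaedaafc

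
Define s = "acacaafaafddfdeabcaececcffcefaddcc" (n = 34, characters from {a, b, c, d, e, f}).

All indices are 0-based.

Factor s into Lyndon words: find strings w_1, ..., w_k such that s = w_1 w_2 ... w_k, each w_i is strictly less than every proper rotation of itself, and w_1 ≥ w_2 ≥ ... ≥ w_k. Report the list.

emit factor 1: 'ac' (i=0, period=2)
emit factor 2: 'ac' (i=2, period=2)
emit factor 3: 'aafaafddfdeabcaececcffcefaddcc' (i=4, period=30)

["ac", "ac", "aafaafddfdeabcaececcffcefaddcc"]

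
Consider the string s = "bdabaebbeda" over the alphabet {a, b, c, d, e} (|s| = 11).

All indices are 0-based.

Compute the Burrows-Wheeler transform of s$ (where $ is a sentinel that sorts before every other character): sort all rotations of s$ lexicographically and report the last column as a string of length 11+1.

addbae$bebab

rank  rotation      last
    0  $bdabaebbeda  a
    1  a$bdabaebbed  d
    2  abaebbeda$bd  d
    3  aebbeda$bdab  b
    4  baebbeda$bda  a
    5  bbeda$bdabae  e
    6  bdabaebbeda$  $
    7  beda$bdabaeb  b
    8  da$bdabaebbe  e
    9  dabaebbeda$b  b
   10  ebbeda$bdaba  a
   11  eda$bdabaebb  b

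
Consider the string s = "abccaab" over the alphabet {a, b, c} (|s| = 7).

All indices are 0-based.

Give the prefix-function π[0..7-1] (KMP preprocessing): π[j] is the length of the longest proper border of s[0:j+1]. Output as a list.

[0, 0, 0, 0, 1, 1, 2]

π[0] = 0
j=1 s[j]='b': π[1]=0 (border '')
j=2 s[j]='c': π[2]=0 (border '')
j=3 s[j]='c': π[3]=0 (border '')
j=4 s[j]='a': π[4]=1 (border 'a')
j=5 s[j]='a': k: 1→0; π[5]=1 (border 'a')
j=6 s[j]='b': π[6]=2 (border 'ab')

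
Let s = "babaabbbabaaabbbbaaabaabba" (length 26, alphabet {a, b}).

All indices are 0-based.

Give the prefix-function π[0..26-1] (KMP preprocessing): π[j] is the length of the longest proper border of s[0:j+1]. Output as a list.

π[0] = 0
j=1 s[j]='a': π[1]=0 (border '')
j=2 s[j]='b': π[2]=1 (border 'b')
j=3 s[j]='a': π[3]=2 (border 'ba')
j=4 s[j]='a': k: 2→0; π[4]=0 (border '')
j=5 s[j]='b': π[5]=1 (border 'b')
j=6 s[j]='b': k: 1→0; π[6]=1 (border 'b')
j=7 s[j]='b': k: 1→0; π[7]=1 (border 'b')
j=8 s[j]='a': π[8]=2 (border 'ba')
j=9 s[j]='b': π[9]=3 (border 'bab')
j=10 s[j]='a': π[10]=4 (border 'baba')
j=11 s[j]='a': π[11]=5 (border 'babaa')
j=12 s[j]='a': k: 5→0; π[12]=0 (border '')
j=13 s[j]='b': π[13]=1 (border 'b')
j=14 s[j]='b': k: 1→0; π[14]=1 (border 'b')
j=15 s[j]='b': k: 1→0; π[15]=1 (border 'b')
j=16 s[j]='b': k: 1→0; π[16]=1 (border 'b')
j=17 s[j]='a': π[17]=2 (border 'ba')
j=18 s[j]='a': k: 2→0; π[18]=0 (border '')
j=19 s[j]='a': π[19]=0 (border '')
j=20 s[j]='b': π[20]=1 (border 'b')
j=21 s[j]='a': π[21]=2 (border 'ba')
j=22 s[j]='a': k: 2→0; π[22]=0 (border '')
j=23 s[j]='b': π[23]=1 (border 'b')
j=24 s[j]='b': k: 1→0; π[24]=1 (border 'b')
j=25 s[j]='a': π[25]=2 (border 'ba')

[0, 0, 1, 2, 0, 1, 1, 1, 2, 3, 4, 5, 0, 1, 1, 1, 1, 2, 0, 0, 1, 2, 0, 1, 1, 2]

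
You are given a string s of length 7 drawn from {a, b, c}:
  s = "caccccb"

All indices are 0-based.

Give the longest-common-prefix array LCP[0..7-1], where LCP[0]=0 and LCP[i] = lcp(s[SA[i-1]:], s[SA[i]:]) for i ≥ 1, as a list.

sorted suffixes:
  #0 SA[0]=1  'accccb'
  #1 SA[1]=6  'b'
  #2 SA[2]=0  'caccccb'
  #3 SA[3]=5  'cb'
  #4 SA[4]=4  'ccb'
  #5 SA[5]=3  'cccb'
  #6 SA[6]=2  'ccccb'

SA = [1, 6, 0, 5, 4, 3, 2]
rank  pair      lcp
   1  s[1:],s[6:]  0  ''
   2  s[6:],s[0:]  0  ''
   3  s[0:],s[5:]  1  'c'
   4  s[5:],s[4:]  1  'c'
   5  s[4:],s[3:]  2  'cc'
   6  s[3:],s[2:]  3  'ccc'

[0, 0, 0, 1, 1, 2, 3]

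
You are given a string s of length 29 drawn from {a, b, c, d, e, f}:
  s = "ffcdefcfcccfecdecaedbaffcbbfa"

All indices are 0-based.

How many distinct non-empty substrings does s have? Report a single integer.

sorted suffixes:
  #0 SA[0]=28  'a'
  #1 SA[1]=17  'aedbaffcbbfa'
  #2 SA[2]=21  'affcbbfa'
  #3 SA[3]=20  'baffcbbfa'
  #4 SA[4]=25  'bbfa'
  #5 SA[5]=26  'bfa'
  #6 SA[6]=16  'caedbaffcbbfa'
  #7 SA[7]=24  'cbbfa'
  #8 SA[8]=8  'cccfecdecaedbaffcbbfa'
  #9 SA[9]=9  'ccfecdecaedbaffcbbfa'
  #10 SA[10]=13  'cdecaedbaffcbbfa'
  #11 SA[11]=2  'cdefcfcccfecdecaedbaffcbbfa'
  #12 SA[12]=6  'cfcccfecdecaedbaffcbbfa'
  #13 SA[13]=10  'cfecdecaedbaffcbbfa'
  #14 SA[14]=19  'dbaffcbbfa'
  #15 SA[15]=14  'decaedbaffcbbfa'
  #16 SA[16]=3  'defcfcccfecdecaedbaffcbbfa'
  #17 SA[17]=15  'ecaedbaffcbbfa'
  #18 SA[18]=12  'ecdecaedbaffcbbfa'
  #19 SA[19]=18  'edbaffcbbfa'
  #20 SA[20]=4  'efcfcccfecdecaedbaffcbbfa'
  #21 SA[21]=27  'fa'
  #22 SA[22]=23  'fcbbfa'
  #23 SA[23]=7  'fcccfecdecaedbaffcbbfa'
  #24 SA[24]=1  'fcdefcfcccfecdecaedbaffcbbfa'
  #25 SA[25]=5  'fcfcccfecdecaedbaffcbbfa'
  #26 SA[26]=11  'fecdecaedbaffcbbfa'
  #27 SA[27]=22  'ffcbbfa'
  #28 SA[28]=0  'ffcdefcfcccfecdecaedbaffcbbfa'

SA = [28, 17, 21, 20, 25, 26, 16, 24, 8, 9, 13, 2, 6, 10, 19, 14, 3, 15, 12, 18, 4, 27, 23, 7, 1, 5, 11, 22, 0]
[i] adj suffixes → lcp
  [1] 28/17 → 1 ('a')
  [2] 17/21 → 1 ('a')
  [3] 21/20 → 0 ('')
  [4] 20/25 → 1 ('b')
  [5] 25/26 → 1 ('b')
  [6] 26/16 → 0 ('')
  [7] 16/24 → 1 ('c')
  [8] 24/8 → 1 ('c')
  [9] 8/9 → 2 ('cc')
  [10] 9/13 → 1 ('c')
  [11] 13/2 → 3 ('cde')
  [12] 2/6 → 1 ('c')
  [13] 6/10 → 2 ('cf')
  [14] 10/19 → 0 ('')
  [15] 19/14 → 1 ('d')
  [16] 14/3 → 2 ('de')
  [17] 3/15 → 0 ('')
  [18] 15/12 → 2 ('ec')
  [19] 12/18 → 1 ('e')
  [20] 18/4 → 1 ('e')
  [21] 4/27 → 0 ('')
  [22] 27/23 → 1 ('f')
  [23] 23/7 → 2 ('fc')
  [24] 7/1 → 2 ('fc')
  [25] 1/5 → 2 ('fc')
  [26] 5/11 → 1 ('f')
  [27] 11/22 → 1 ('f')
  [28] 22/0 → 3 ('ffc')

n(n+1)/2 = 29·30/2 = 435
Σ LCP = 0 + 1 + 1 + 0 + 1 + 1 + 0 + 1 + 1 + 2 + 1 + 3 + 1 + 2 + 0 + 1 + 2 + 0 + 2 + 1 + 1 + 0 + 1 + 2 + 2 + 2 + 1 + 1 + 3 = 34
distinct = 435 − 34 = 401

401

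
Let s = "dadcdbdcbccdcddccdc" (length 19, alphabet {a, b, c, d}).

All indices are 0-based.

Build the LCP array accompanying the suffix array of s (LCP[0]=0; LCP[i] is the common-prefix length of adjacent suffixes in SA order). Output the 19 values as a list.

[0, 0, 1, 0, 1, 1, 4, 1, 2, 3, 2, 0, 1, 1, 2, 2, 2, 3, 1]

rank | idx | suffix
   0 |   1 | adcdbdcbccdcddccdc
   1 |   8 | bccdcddccdc
   2 |   5 | bdcbccdcddccdc
   3 |  18 | c
   4 |   7 | cbccdcddccdc
   5 |  15 | ccdc
   6 |   9 | ccdcddccdc
   7 |   3 | cdbdcbccdcddccdc
   8 |  16 | cdc
   9 |  10 | cdcddccdc
  10 |  12 | cddccdc
  11 |   0 | dadcdbdcbccdcddccdc
  12 |   4 | dbdcbccdcddccdc
  13 |  17 | dc
  14 |   6 | dcbccdcddccdc
  15 |  14 | dccdc
  16 |   2 | dcdbdcbccdcddccdc
  17 |  11 | dcddccdc
  18 |  13 | ddccdc

SA = [1, 8, 5, 18, 7, 15, 9, 3, 16, 10, 12, 0, 4, 17, 6, 14, 2, 11, 13]
[i] adj suffixes → lcp
  [1] 1/8 → 0 ('')
  [2] 8/5 → 1 ('b')
  [3] 5/18 → 0 ('')
  [4] 18/7 → 1 ('c')
  [5] 7/15 → 1 ('c')
  [6] 15/9 → 4 ('ccdc')
  [7] 9/3 → 1 ('c')
  [8] 3/16 → 2 ('cd')
  [9] 16/10 → 3 ('cdc')
  [10] 10/12 → 2 ('cd')
  [11] 12/0 → 0 ('')
  [12] 0/4 → 1 ('d')
  [13] 4/17 → 1 ('d')
  [14] 17/6 → 2 ('dc')
  [15] 6/14 → 2 ('dc')
  [16] 14/2 → 2 ('dc')
  [17] 2/11 → 3 ('dcd')
  [18] 11/13 → 1 ('d')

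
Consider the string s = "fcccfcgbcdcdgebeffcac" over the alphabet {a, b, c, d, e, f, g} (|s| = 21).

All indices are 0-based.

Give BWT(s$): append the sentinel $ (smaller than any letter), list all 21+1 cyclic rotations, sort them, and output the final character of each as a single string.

ccgeaffcbdcfccgbf$cecd

rank  rotation                last
    0  $fcccfcgbcdcdgebeffcac  c
    1  ac$fcccfcgbcdcdgebeffc  c
    2  bcdcdgebeffcac$fcccfcg  g
    3  beffcac$fcccfcgbcdcdge  e
    4  c$fcccfcgbcdcdgebeffca  a
    5  cac$fcccfcgbcdcdgebeff  f
    6  cccfcgbcdcdgebeffcac$f  f
    7  ccfcgbcdcdgebeffcac$fc  c
    8  cdcdgebeffcac$fcccfcgb  b
    9  cdgebeffcac$fcccfcgbcd  d
   10  cfcgbcdcdgebeffcac$fcc  c
   11  cgbcdcdgebeffcac$fcccf  f
   12  dcdgebeffcac$fcccfcgbc  c
   13  dgebeffcac$fcccfcgbcdc  c
   14  ebeffcac$fcccfcgbcdcdg  g
   15  effcac$fcccfcgbcdcdgeb  b
   16  fcac$fcccfcgbcdcdgebef  f
   17  fcccfcgbcdcdgebeffcac$  $
   18  fcgbcdcdgebeffcac$fccc  c
   19  ffcac$fcccfcgbcdcdgebe  e
   20  gbcdcdgebeffcac$fcccfc  c
   21  gebeffcac$fcccfcgbcdcd  d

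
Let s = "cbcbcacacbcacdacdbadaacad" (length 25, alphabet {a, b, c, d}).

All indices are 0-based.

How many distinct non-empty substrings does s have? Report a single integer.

280

rank→(start, suffix):
  0 → (20, 'aacad')
  1 → (5, 'acacbcacdacdbadaacad')
  2 → (21, 'acad')
  3 → (7, 'acbcacdacdbadaacad')
  4 → (11, 'acdacdbadaacad')
  5 → (14, 'acdbadaacad')
  6 → (23, 'ad')
  7 → (18, 'adaacad')
  8 → (17, 'badaacad')
  9 → (3, 'bcacacbcacdacdbadaacad')
  10 → (9, 'bcacdacdbadaacad')
  11 → (1, 'bcbcacacbcacdacdbadaacad')
  12 → (4, 'cacacbcacdacdbadaacad')
  13 → (6, 'cacbcacdacdbadaacad')
  14 → (10, 'cacdacdbadaacad')
  15 → (22, 'cad')
  16 → (2, 'cbcacacbcacdacdbadaacad')
  17 → (8, 'cbcacdacdbadaacad')
  18 → (0, 'cbcbcacacbcacdacdbadaacad')
  19 → (12, 'cdacdbadaacad')
  20 → (15, 'cdbadaacad')
  21 → (24, 'd')
  22 → (19, 'daacad')
  23 → (13, 'dacdbadaacad')
  24 → (16, 'dbadaacad')

SA = [20, 5, 21, 7, 11, 14, 23, 18, 17, 3, 9, 1, 4, 6, 10, 22, 2, 8, 0, 12, 15, 24, 19, 13, 16]
[i] adj suffixes → lcp
  [1] 20/5 → 1 ('a')
  [2] 5/21 → 3 ('aca')
  [3] 21/7 → 2 ('ac')
  [4] 7/11 → 2 ('ac')
  [5] 11/14 → 3 ('acd')
  [6] 14/23 → 1 ('a')
  [7] 23/18 → 2 ('ad')
  [8] 18/17 → 0 ('')
  [9] 17/3 → 1 ('b')
  [10] 3/9 → 4 ('bcac')
  [11] 9/1 → 2 ('bc')
  [12] 1/4 → 0 ('')
  [13] 4/6 → 3 ('cac')
  [14] 6/10 → 3 ('cac')
  [15] 10/22 → 2 ('ca')
  [16] 22/2 → 1 ('c')
  [17] 2/8 → 5 ('cbcac')
  [18] 8/0 → 3 ('cbc')
  [19] 0/12 → 1 ('c')
  [20] 12/15 → 2 ('cd')
  [21] 15/24 → 0 ('')
  [22] 24/19 → 1 ('d')
  [23] 19/13 → 2 ('da')
  [24] 13/16 → 1 ('d')

n(n+1)/2 = 25·26/2 = 325
Σ LCP = 0 + 1 + 3 + 2 + 2 + 3 + 1 + 2 + 0 + 1 + 4 + 2 + 0 + 3 + 3 + 2 + 1 + 5 + 3 + 1 + 2 + 0 + 1 + 2 + 1 = 45
distinct = 325 − 45 = 280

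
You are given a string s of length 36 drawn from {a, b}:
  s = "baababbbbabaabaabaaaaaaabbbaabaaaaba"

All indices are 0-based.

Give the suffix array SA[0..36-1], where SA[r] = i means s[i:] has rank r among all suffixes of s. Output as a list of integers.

rank | idx | suffix
   0 |  35 | a
   1 |  17 | aaaaaaabbbaabaaaaba
   2 |  18 | aaaaaabbbaabaaaaba
   3 |  19 | aaaaabbbaabaaaaba
   4 |  30 | aaaaba
   5 |  20 | aaaabbbaabaaaaba
   6 |  31 | aaaba
   7 |  21 | aaabbbaabaaaaba
   8 |  32 | aaba
   9 |  14 | aabaaaaaaabbbaabaaaaba
  10 |  27 | aabaaaaba
  11 |  11 | aabaabaaaaaaabbbaabaaaaba
  12 |   1 | aababbbbabaabaabaaaaaaabbbaabaaaaba
  13 |  22 | aabbbaabaaaaba
  14 |  33 | aba
  15 |  15 | abaaaaaaabbbaabaaaaba
  16 |  28 | abaaaaba
  17 |  12 | abaabaaaaaaabbbaabaaaaba
  18 |   9 | abaabaabaaaaaaabbbaabaaaaba
  19 |   2 | ababbbbabaabaabaaaaaaabbbaabaaaaba
  20 |  23 | abbbaabaaaaba
  21 |   4 | abbbbabaabaabaaaaaaabbbaabaaaaba
  22 |  34 | ba
  23 |  16 | baaaaaaabbbaabaaaaba
  24 |  29 | baaaaba
  25 |  13 | baabaaaaaaabbbaabaaaaba
  26 |  26 | baabaaaaba
  27 |  10 | baabaabaaaaaaabbbaabaaaaba
  28 |   0 | baababbbbabaabaabaaaaaaabbbaabaaaaba
  29 |   8 | babaabaabaaaaaaabbbaabaaaaba
  30 |   3 | babbbbabaabaabaaaaaaabbbaabaaaaba
  31 |  25 | bbaabaaaaba
  32 |   7 | bbabaabaabaaaaaaabbbaabaaaaba
  33 |  24 | bbbaabaaaaba
  34 |   6 | bbbabaabaabaaaaaaabbbaabaaaaba
  35 |   5 | bbbbabaabaabaaaaaaabbbaabaaaaba

[35, 17, 18, 19, 30, 20, 31, 21, 32, 14, 27, 11, 1, 22, 33, 15, 28, 12, 9, 2, 23, 4, 34, 16, 29, 13, 26, 10, 0, 8, 3, 25, 7, 24, 6, 5]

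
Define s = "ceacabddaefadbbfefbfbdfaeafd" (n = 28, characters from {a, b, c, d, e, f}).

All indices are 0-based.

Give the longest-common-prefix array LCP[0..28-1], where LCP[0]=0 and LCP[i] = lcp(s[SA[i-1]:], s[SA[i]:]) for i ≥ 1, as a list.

rank | idx | suffix
   0 |   4 | abddaefadbbfefbfbdfaeafd
   1 |   2 | acabddaefadbbfefbfbdfaeafd
   2 |  11 | adbbfefbfbdfaeafd
   3 |  23 | aeafd
   4 |   8 | aefadbbfefbfbdfaeafd
   5 |  25 | afd
   6 |  13 | bbfefbfbdfaeafd
   7 |   5 | bddaefadbbfefbfbdfaeafd
   8 |  20 | bdfaeafd
   9 |  18 | bfbdfaeafd
  10 |  14 | bfefbfbdfaeafd
  11 |   3 | cabddaefadbbfefbfbdfaeafd
  12 |   0 | ceacabddaefadbbfefbfbdfaeafd
  13 |  27 | d
  14 |   7 | daefadbbfefbfbdfaeafd
  15 |  12 | dbbfefbfbdfaeafd
  16 |   6 | ddaefadbbfefbfbdfaeafd
  17 |  21 | dfaeafd
  18 |   1 | eacabddaefadbbfefbfbdfaeafd
  19 |  24 | eafd
  20 |   9 | efadbbfefbfbdfaeafd
  21 |  16 | efbfbdfaeafd
  22 |  10 | fadbbfefbfbdfaeafd
  23 |  22 | faeafd
  24 |  19 | fbdfaeafd
  25 |  17 | fbfbdfaeafd
  26 |  26 | fd
  27 |  15 | fefbfbdfaeafd

SA = [4, 2, 11, 23, 8, 25, 13, 5, 20, 18, 14, 3, 0, 27, 7, 12, 6, 21, 1, 24, 9, 16, 10, 22, 19, 17, 26, 15]
i: (SA[i-1],SA[i]) lcp shared
  1: (4,2) 1 'a'
  2: (2,11) 1 'a'
  3: (11,23) 1 'a'
  4: (23,8) 2 'ae'
  5: (8,25) 1 'a'
  6: (25,13) 0 ''
  7: (13,5) 1 'b'
  8: (5,20) 2 'bd'
  9: (20,18) 1 'b'
  10: (18,14) 2 'bf'
  11: (14,3) 0 ''
  12: (3,0) 1 'c'
  13: (0,27) 0 ''
  14: (27,7) 1 'd'
  15: (7,12) 1 'd'
  16: (12,6) 1 'd'
  17: (6,21) 1 'd'
  18: (21,1) 0 ''
  19: (1,24) 2 'ea'
  20: (24,9) 1 'e'
  21: (9,16) 2 'ef'
  22: (16,10) 0 ''
  23: (10,22) 2 'fa'
  24: (22,19) 1 'f'
  25: (19,17) 2 'fb'
  26: (17,26) 1 'f'
  27: (26,15) 1 'f'

[0, 1, 1, 1, 2, 1, 0, 1, 2, 1, 2, 0, 1, 0, 1, 1, 1, 1, 0, 2, 1, 2, 0, 2, 1, 2, 1, 1]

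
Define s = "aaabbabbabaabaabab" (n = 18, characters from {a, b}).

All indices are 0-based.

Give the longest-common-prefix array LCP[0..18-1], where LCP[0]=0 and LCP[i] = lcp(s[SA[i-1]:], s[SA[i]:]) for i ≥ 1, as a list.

sorted suffixes:
  #0 SA[0]=0  'aaabbabbabaabaabab'
  #1 SA[1]=10  'aabaabab'
  #2 SA[2]=13  'aabab'
  #3 SA[3]=1  'aabbabbabaabaabab'
  #4 SA[4]=16  'ab'
  #5 SA[5]=8  'abaabaabab'
  #6 SA[6]=11  'abaabab'
  #7 SA[7]=14  'abab'
  #8 SA[8]=5  'abbabaabaabab'
  #9 SA[9]=2  'abbabbabaabaabab'
  #10 SA[10]=17  'b'
  #11 SA[11]=9  'baabaabab'
  #12 SA[12]=12  'baabab'
  #13 SA[13]=15  'bab'
  #14 SA[14]=7  'babaabaabab'
  #15 SA[15]=4  'babbabaabaabab'
  #16 SA[16]=6  'bbabaabaabab'
  #17 SA[17]=3  'bbabbabaabaabab'

SA = [0, 10, 13, 1, 16, 8, 11, 14, 5, 2, 17, 9, 12, 15, 7, 4, 6, 3]
rank  pair      lcp
   1  s[0:],s[10:]  2  'aa'
   2  s[10:],s[13:]  4  'aaba'
   3  s[13:],s[1:]  3  'aab'
   4  s[1:],s[16:]  1  'a'
   5  s[16:],s[8:]  2  'ab'
   6  s[8:],s[11:]  6  'abaaba'
   7  s[11:],s[14:]  3  'aba'
   8  s[14:],s[5:]  2  'ab'
   9  s[5:],s[2:]  5  'abbab'
  10  s[2:],s[17:]  0  ''
  11  s[17:],s[9:]  1  'b'
  12  s[9:],s[12:]  5  'baaba'
  13  s[12:],s[15:]  2  'ba'
  14  s[15:],s[7:]  3  'bab'
  15  s[7:],s[4:]  3  'bab'
  16  s[4:],s[6:]  1  'b'
  17  s[6:],s[3:]  4  'bbab'

[0, 2, 4, 3, 1, 2, 6, 3, 2, 5, 0, 1, 5, 2, 3, 3, 1, 4]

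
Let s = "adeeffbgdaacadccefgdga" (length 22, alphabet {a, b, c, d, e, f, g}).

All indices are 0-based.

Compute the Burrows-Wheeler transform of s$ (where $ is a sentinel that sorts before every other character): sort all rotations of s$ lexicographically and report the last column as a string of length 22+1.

agdac$fadcgaagdecfeedbf

rank  rotation                 last
    0  $adeeffbgdaacadccefgdga  a
    1  a$adeeffbgdaacadccefgdg  g
    2  aacadccefgdga$adeeffbgd  d
    3  acadccefgdga$adeeffbgda  a
    4  adccefgdga$adeeffbgdaac  c
    5  adeeffbgdaacadccefgdga$  $
    6  bgdaacadccefgdga$adeeff  f
    7  cadccefgdga$adeeffbgdaa  a
    8  ccefgdga$adeeffbgdaacad  d
    9  cefgdga$adeeffbgdaacadc  c
   10  daacadccefgdga$adeeffbg  g
   11  dccefgdga$adeeffbgdaaca  a
   12  deeffbgdaacadccefgdga$a  a
   13  dga$adeeffbgdaacadccefg  g
   14  eeffbgdaacadccefgdga$ad  d
   15  effbgdaacadccefgdga$ade  e
   16  efgdga$adeeffbgdaacadcc  c
   17  fbgdaacadccefgdga$adeef  f
   18  ffbgdaacadccefgdga$adee  e
   19  fgdga$adeeffbgdaacadcce  e
   20  ga$adeeffbgdaacadccefgd  d
   21  gdaacadccefgdga$adeeffb  b
   22  gdga$adeeffbgdaacadccef  f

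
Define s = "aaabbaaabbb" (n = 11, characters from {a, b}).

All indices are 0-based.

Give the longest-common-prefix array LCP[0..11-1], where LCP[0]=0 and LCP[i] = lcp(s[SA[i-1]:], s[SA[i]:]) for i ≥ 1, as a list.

[0, 5, 2, 4, 1, 3, 0, 1, 1, 2, 2]

rank | idx | suffix
   0 |   0 | aaabbaaabbb
   1 |   5 | aaabbb
   2 |   1 | aabbaaabbb
   3 |   6 | aabbb
   4 |   2 | abbaaabbb
   5 |   7 | abbb
   6 |  10 | b
   7 |   4 | baaabbb
   8 |   9 | bb
   9 |   3 | bbaaabbb
  10 |   8 | bbb

SA = [0, 5, 1, 6, 2, 7, 10, 4, 9, 3, 8]
rank  pair      lcp
   1  s[0:],s[5:]  5  'aaabb'
   2  s[5:],s[1:]  2  'aa'
   3  s[1:],s[6:]  4  'aabb'
   4  s[6:],s[2:]  1  'a'
   5  s[2:],s[7:]  3  'abb'
   6  s[7:],s[10:]  0  ''
   7  s[10:],s[4:]  1  'b'
   8  s[4:],s[9:]  1  'b'
   9  s[9:],s[3:]  2  'bb'
  10  s[3:],s[8:]  2  'bb'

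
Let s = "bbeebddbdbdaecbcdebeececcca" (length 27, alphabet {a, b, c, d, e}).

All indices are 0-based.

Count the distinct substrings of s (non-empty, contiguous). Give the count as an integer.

rank | idx | suffix
   0 |  26 | a
   1 |  11 | aecbcdebeececcca
   2 |   0 | bbeebddbdbdaecbcdebeececcca
   3 |  14 | bcdebeececcca
   4 |   9 | bdaecbcdebeececcca
   5 |   7 | bdbdaecbcdebeececcca
   6 |   4 | bddbdbdaecbcdebeececcca
   7 |   1 | beebddbdbdaecbcdebeececcca
   8 |  18 | beececcca
   9 |  25 | ca
  10 |  13 | cbcdebeececcca
  11 |  24 | cca
  12 |  23 | ccca
  13 |  15 | cdebeececcca
  14 |  21 | ceccca
  15 |  10 | daecbcdebeececcca
  16 |   8 | dbdaecbcdebeececcca
  17 |   6 | dbdbdaecbcdebeececcca
  18 |   5 | ddbdbdaecbcdebeececcca
  19 |  16 | debeececcca
  20 |   3 | ebddbdbdaecbcdebeececcca
  21 |  17 | ebeececcca
  22 |  12 | ecbcdebeececcca
  23 |  22 | eccca
  24 |  20 | ececcca
  25 |   2 | eebddbdbdaecbcdebeececcca
  26 |  19 | eececcca

SA = [26, 11, 0, 14, 9, 7, 4, 1, 18, 25, 13, 24, 23, 15, 21, 10, 8, 6, 5, 16, 3, 17, 12, 22, 20, 2, 19]
rank  pair      lcp
   1  s[26:],s[11:]  1  'a'
   2  s[11:],s[0:]  0  ''
   3  s[0:],s[14:]  1  'b'
   4  s[14:],s[9:]  1  'b'
   5  s[9:],s[7:]  2  'bd'
   6  s[7:],s[4:]  2  'bd'
   7  s[4:],s[1:]  1  'b'
   8  s[1:],s[18:]  3  'bee'
   9  s[18:],s[25:]  0  ''
  10  s[25:],s[13:]  1  'c'
  11  s[13:],s[24:]  1  'c'
  12  s[24:],s[23:]  2  'cc'
  13  s[23:],s[15:]  1  'c'
  14  s[15:],s[21:]  1  'c'
  15  s[21:],s[10:]  0  ''
  16  s[10:],s[8:]  1  'd'
  17  s[8:],s[6:]  3  'dbd'
  18  s[6:],s[5:]  1  'd'
  19  s[5:],s[16:]  1  'd'
  20  s[16:],s[3:]  0  ''
  21  s[3:],s[17:]  2  'eb'
  22  s[17:],s[12:]  1  'e'
  23  s[12:],s[22:]  2  'ec'
  24  s[22:],s[20:]  2  'ec'
  25  s[20:],s[2:]  1  'e'
  26  s[2:],s[19:]  2  'ee'

n(n+1)/2 = 27·28/2 = 378
Σ LCP = 0 + 1 + 0 + 1 + 1 + 2 + 2 + 1 + 3 + 0 + 1 + 1 + 2 + 1 + 1 + 0 + 1 + 3 + 1 + 1 + 0 + 2 + 1 + 2 + 2 + 1 + 2 = 33
distinct = 378 − 33 = 345

345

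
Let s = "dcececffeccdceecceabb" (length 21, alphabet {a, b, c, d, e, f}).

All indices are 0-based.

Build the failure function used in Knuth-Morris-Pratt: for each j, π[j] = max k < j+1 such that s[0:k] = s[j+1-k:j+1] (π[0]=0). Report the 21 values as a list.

[0, 0, 0, 0, 0, 0, 0, 0, 0, 0, 0, 1, 2, 3, 0, 0, 0, 0, 0, 0, 0]

π[0] = 0
j=1 s[j]='c': π[1]=0 (border '')
j=2 s[j]='e': π[2]=0 (border '')
j=3 s[j]='c': π[3]=0 (border '')
j=4 s[j]='e': π[4]=0 (border '')
j=5 s[j]='c': π[5]=0 (border '')
j=6 s[j]='f': π[6]=0 (border '')
j=7 s[j]='f': π[7]=0 (border '')
j=8 s[j]='e': π[8]=0 (border '')
j=9 s[j]='c': π[9]=0 (border '')
j=10 s[j]='c': π[10]=0 (border '')
j=11 s[j]='d': π[11]=1 (border 'd')
j=12 s[j]='c': π[12]=2 (border 'dc')
j=13 s[j]='e': π[13]=3 (border 'dce')
j=14 s[j]='e': k: 3→0; π[14]=0 (border '')
j=15 s[j]='c': π[15]=0 (border '')
j=16 s[j]='c': π[16]=0 (border '')
j=17 s[j]='e': π[17]=0 (border '')
j=18 s[j]='a': π[18]=0 (border '')
j=19 s[j]='b': π[19]=0 (border '')
j=20 s[j]='b': π[20]=0 (border '')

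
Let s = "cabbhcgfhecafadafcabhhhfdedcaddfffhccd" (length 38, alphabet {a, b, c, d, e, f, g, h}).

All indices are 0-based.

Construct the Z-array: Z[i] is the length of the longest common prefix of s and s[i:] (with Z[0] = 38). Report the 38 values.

[38, 0, 0, 0, 0, 1, 0, 0, 0, 0, 2, 0, 0, 0, 0, 0, 0, 3, 0, 0, 0, 0, 0, 0, 0, 0, 0, 2, 0, 0, 0, 0, 0, 0, 0, 1, 1, 0]

Z[0]=38
i=1: i≥r, start 0; Z[1]=0
i=2: i≥r, start 0; Z[2]=0
i=3: i≥r, start 0; Z[3]=0
i=4: i≥r, start 0; Z[4]=0
i=5: i≥r, start 0; Z[5]=1 extend→box=[5,6)
i=6: i≥r, start 0; Z[6]=0
i=7: i≥r, start 0; Z[7]=0
i=8: i≥r, start 0; Z[8]=0
i=9: i≥r, start 0; Z[9]=0
i=10: i≥r, start 0; Z[10]=2 extend→box=[10,12)
i=11: min(r-i=1, Z[1]=0)=0; Z[11]=0
i=12: i≥r, start 0; Z[12]=0
i=13: i≥r, start 0; Z[13]=0
i=14: i≥r, start 0; Z[14]=0
i=15: i≥r, start 0; Z[15]=0
i=16: i≥r, start 0; Z[16]=0
i=17: i≥r, start 0; Z[17]=3 extend→box=[17,20)
i=18: min(r-i=2, Z[1]=0)=0; Z[18]=0
i=19: min(r-i=1, Z[2]=0)=0; Z[19]=0
i=20: i≥r, start 0; Z[20]=0
i=21: i≥r, start 0; Z[21]=0
i=22: i≥r, start 0; Z[22]=0
i=23: i≥r, start 0; Z[23]=0
i=24: i≥r, start 0; Z[24]=0
i=25: i≥r, start 0; Z[25]=0
i=26: i≥r, start 0; Z[26]=0
i=27: i≥r, start 0; Z[27]=2 extend→box=[27,29)
i=28: min(r-i=1, Z[1]=0)=0; Z[28]=0
i=29: i≥r, start 0; Z[29]=0
i=30: i≥r, start 0; Z[30]=0
i=31: i≥r, start 0; Z[31]=0
i=32: i≥r, start 0; Z[32]=0
i=33: i≥r, start 0; Z[33]=0
i=34: i≥r, start 0; Z[34]=0
i=35: i≥r, start 0; Z[35]=1 extend→box=[35,36)
i=36: i≥r, start 0; Z[36]=1 extend→box=[36,37)
i=37: i≥r, start 0; Z[37]=0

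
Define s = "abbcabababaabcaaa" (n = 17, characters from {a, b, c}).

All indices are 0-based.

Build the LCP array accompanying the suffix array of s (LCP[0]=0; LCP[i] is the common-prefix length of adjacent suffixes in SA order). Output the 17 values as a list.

[0, 1, 2, 2, 1, 3, 5, 2, 2, 0, 2, 4, 1, 1, 3, 0, 2]

rank→(start, suffix):
  0 → (16, 'a')
  1 → (15, 'aa')
  2 → (14, 'aaa')
  3 → (10, 'aabcaaa')
  4 → (8, 'abaabcaaa')
  5 → (6, 'ababaabcaaa')
  6 → (4, 'abababaabcaaa')
  7 → (0, 'abbcabababaabcaaa')
  8 → (11, 'abcaaa')
  9 → (9, 'baabcaaa')
  10 → (7, 'babaabcaaa')
  11 → (5, 'bababaabcaaa')
  12 → (1, 'bbcabababaabcaaa')
  13 → (12, 'bcaaa')
  14 → (2, 'bcabababaabcaaa')
  15 → (13, 'caaa')
  16 → (3, 'cabababaabcaaa')

SA = [16, 15, 14, 10, 8, 6, 4, 0, 11, 9, 7, 5, 1, 12, 2, 13, 3]
[i] adj suffixes → lcp
  [1] 16/15 → 1 ('a')
  [2] 15/14 → 2 ('aa')
  [3] 14/10 → 2 ('aa')
  [4] 10/8 → 1 ('a')
  [5] 8/6 → 3 ('aba')
  [6] 6/4 → 5 ('ababa')
  [7] 4/0 → 2 ('ab')
  [8] 0/11 → 2 ('ab')
  [9] 11/9 → 0 ('')
  [10] 9/7 → 2 ('ba')
  [11] 7/5 → 4 ('baba')
  [12] 5/1 → 1 ('b')
  [13] 1/12 → 1 ('b')
  [14] 12/2 → 3 ('bca')
  [15] 2/13 → 0 ('')
  [16] 13/3 → 2 ('ca')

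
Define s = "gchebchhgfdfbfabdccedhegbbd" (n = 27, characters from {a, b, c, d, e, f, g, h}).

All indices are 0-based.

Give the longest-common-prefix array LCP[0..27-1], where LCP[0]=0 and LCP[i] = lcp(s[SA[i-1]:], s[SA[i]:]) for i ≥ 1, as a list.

[0, 0, 1, 1, 2, 1, 0, 1, 1, 2, 0, 1, 1, 1, 0, 1, 1, 0, 1, 1, 0, 1, 1, 0, 2, 1, 1]

sorted suffixes:
  #0 SA[0]=14  'abdccedhegbbd'
  #1 SA[1]=24  'bbd'
  #2 SA[2]=4  'bchhgfdfbfabdccedhegbbd'
  #3 SA[3]=25  'bd'
  #4 SA[4]=15  'bdccedhegbbd'
  #5 SA[5]=12  'bfabdccedhegbbd'
  #6 SA[6]=17  'ccedhegbbd'
  #7 SA[7]=18  'cedhegbbd'
  #8 SA[8]=1  'chebchhgfdfbfabdccedhegbbd'
  #9 SA[9]=5  'chhgfdfbfabdccedhegbbd'
  #10 SA[10]=26  'd'
  #11 SA[11]=16  'dccedhegbbd'
  #12 SA[12]=10  'dfbfabdccedhegbbd'
  #13 SA[13]=20  'dhegbbd'
  #14 SA[14]=3  'ebchhgfdfbfabdccedhegbbd'
  #15 SA[15]=19  'edhegbbd'
  #16 SA[16]=22  'egbbd'
  #17 SA[17]=13  'fabdccedhegbbd'
  #18 SA[18]=11  'fbfabdccedhegbbd'
  #19 SA[19]=9  'fdfbfabdccedhegbbd'
  #20 SA[20]=23  'gbbd'
  #21 SA[21]=0  'gchebchhgfdfbfabdccedhegbbd'
  #22 SA[22]=8  'gfdfbfabdccedhegbbd'
  #23 SA[23]=2  'hebchhgfdfbfabdccedhegbbd'
  #24 SA[24]=21  'hegbbd'
  #25 SA[25]=7  'hgfdfbfabdccedhegbbd'
  #26 SA[26]=6  'hhgfdfbfabdccedhegbbd'

SA = [14, 24, 4, 25, 15, 12, 17, 18, 1, 5, 26, 16, 10, 20, 3, 19, 22, 13, 11, 9, 23, 0, 8, 2, 21, 7, 6]
i: (SA[i-1],SA[i]) lcp shared
  1: (14,24) 0 ''
  2: (24,4) 1 'b'
  3: (4,25) 1 'b'
  4: (25,15) 2 'bd'
  5: (15,12) 1 'b'
  6: (12,17) 0 ''
  7: (17,18) 1 'c'
  8: (18,1) 1 'c'
  9: (1,5) 2 'ch'
  10: (5,26) 0 ''
  11: (26,16) 1 'd'
  12: (16,10) 1 'd'
  13: (10,20) 1 'd'
  14: (20,3) 0 ''
  15: (3,19) 1 'e'
  16: (19,22) 1 'e'
  17: (22,13) 0 ''
  18: (13,11) 1 'f'
  19: (11,9) 1 'f'
  20: (9,23) 0 ''
  21: (23,0) 1 'g'
  22: (0,8) 1 'g'
  23: (8,2) 0 ''
  24: (2,21) 2 'he'
  25: (21,7) 1 'h'
  26: (7,6) 1 'h'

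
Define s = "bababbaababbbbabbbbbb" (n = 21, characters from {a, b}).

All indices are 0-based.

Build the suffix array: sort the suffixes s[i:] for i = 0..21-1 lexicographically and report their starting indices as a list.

rank | idx | suffix
   0 |   6 | aababbbbabbbbbb
   1 |   1 | ababbaababbbbabbbbbb
   2 |   7 | ababbbbabbbbbb
   3 |   3 | abbaababbbbabbbbbb
   4 |   9 | abbbbabbbbbb
   5 |  14 | abbbbbb
   6 |  20 | b
   7 |   5 | baababbbbabbbbbb
   8 |   0 | bababbaababbbbabbbbbb
   9 |   2 | babbaababbbbabbbbbb
  10 |   8 | babbbbabbbbbb
  11 |  13 | babbbbbb
  12 |  19 | bb
  13 |   4 | bbaababbbbabbbbbb
  14 |  12 | bbabbbbbb
  15 |  18 | bbb
  16 |  11 | bbbabbbbbb
  17 |  17 | bbbb
  18 |  10 | bbbbabbbbbb
  19 |  16 | bbbbb
  20 |  15 | bbbbbb

[6, 1, 7, 3, 9, 14, 20, 5, 0, 2, 8, 13, 19, 4, 12, 18, 11, 17, 10, 16, 15]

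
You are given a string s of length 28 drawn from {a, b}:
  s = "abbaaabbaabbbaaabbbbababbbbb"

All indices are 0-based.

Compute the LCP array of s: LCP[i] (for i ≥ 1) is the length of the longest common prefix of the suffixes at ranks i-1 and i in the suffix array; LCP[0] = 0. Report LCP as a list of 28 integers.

rank→(start, suffix):
  0 → (3, 'aaabbaabbbaaabbbbababbbbb')
  1 → (13, 'aaabbbbababbbbb')
  2 → (4, 'aabbaabbbaaabbbbababbbbb')
  3 → (8, 'aabbbaaabbbbababbbbb')
  4 → (14, 'aabbbbababbbbb')
  5 → (20, 'ababbbbb')
  6 → (0, 'abbaaabbaabbbaaabbbbababbbbb')
  7 → (5, 'abbaabbbaaabbbbababbbbb')
  8 → (9, 'abbbaaabbbbababbbbb')
  9 → (15, 'abbbbababbbbb')
  10 → (22, 'abbbbb')
  11 → (27, 'b')
  12 → (2, 'baaabbaabbbaaabbbbababbbbb')
  13 → (12, 'baaabbbbababbbbb')
  14 → (7, 'baabbbaaabbbbababbbbb')
  15 → (19, 'bababbbbb')
  16 → (21, 'babbbbb')
  17 → (26, 'bb')
  18 → (1, 'bbaaabbaabbbaaabbbbababbbbb')
  19 → (11, 'bbaaabbbbababbbbb')
  20 → (6, 'bbaabbbaaabbbbababbbbb')
  21 → (18, 'bbababbbbb')
  22 → (25, 'bbb')
  23 → (10, 'bbbaaabbbbababbbbb')
  24 → (17, 'bbbababbbbb')
  25 → (24, 'bbbb')
  26 → (16, 'bbbbababbbbb')
  27 → (23, 'bbbbb')

SA = [3, 13, 4, 8, 14, 20, 0, 5, 9, 15, 22, 27, 2, 12, 7, 19, 21, 26, 1, 11, 6, 18, 25, 10, 17, 24, 16, 23]
[i] adj suffixes → lcp
  [1] 3/13 → 5 ('aaabb')
  [2] 13/4 → 2 ('aa')
  [3] 4/8 → 4 ('aabb')
  [4] 8/14 → 5 ('aabbb')
  [5] 14/20 → 1 ('a')
  [6] 20/0 → 2 ('ab')
  [7] 0/5 → 5 ('abbaa')
  [8] 5/9 → 3 ('abb')
  [9] 9/15 → 4 ('abbb')
  [10] 15/22 → 5 ('abbbb')
  [11] 22/27 → 0 ('')
  [12] 27/2 → 1 ('b')
  [13] 2/12 → 6 ('baaabb')
  [14] 12/7 → 3 ('baa')
  [15] 7/19 → 2 ('ba')
  [16] 19/21 → 3 ('bab')
  [17] 21/26 → 1 ('b')
  [18] 26/1 → 2 ('bb')
  [19] 1/11 → 7 ('bbaaabb')
  [20] 11/6 → 4 ('bbaa')
  [21] 6/18 → 3 ('bba')
  [22] 18/25 → 2 ('bb')
  [23] 25/10 → 3 ('bbb')
  [24] 10/17 → 4 ('bbba')
  [25] 17/24 → 3 ('bbb')
  [26] 24/16 → 4 ('bbbb')
  [27] 16/23 → 4 ('bbbb')

[0, 5, 2, 4, 5, 1, 2, 5, 3, 4, 5, 0, 1, 6, 3, 2, 3, 1, 2, 7, 4, 3, 2, 3, 4, 3, 4, 4]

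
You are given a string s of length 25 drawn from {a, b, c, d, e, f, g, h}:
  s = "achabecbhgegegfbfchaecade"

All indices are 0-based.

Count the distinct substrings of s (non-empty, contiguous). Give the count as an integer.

sorted suffixes:
  #0 SA[0]=3  'abecbhgegegfbfchaecade'
  #1 SA[1]=0  'achabecbhgegegfbfchaecade'
  #2 SA[2]=22  'ade'
  #3 SA[3]=19  'aecade'
  #4 SA[4]=4  'becbhgegegfbfchaecade'
  #5 SA[5]=15  'bfchaecade'
  #6 SA[6]=7  'bhgegegfbfchaecade'
  #7 SA[7]=21  'cade'
  #8 SA[8]=6  'cbhgegegfbfchaecade'
  #9 SA[9]=1  'chabecbhgegegfbfchaecade'
  #10 SA[10]=17  'chaecade'
  #11 SA[11]=23  'de'
  #12 SA[12]=24  'e'
  #13 SA[13]=20  'ecade'
  #14 SA[14]=5  'ecbhgegegfbfchaecade'
  #15 SA[15]=10  'egegfbfchaecade'
  #16 SA[16]=12  'egfbfchaecade'
  #17 SA[17]=14  'fbfchaecade'
  #18 SA[18]=16  'fchaecade'
  #19 SA[19]=9  'gegegfbfchaecade'
  #20 SA[20]=11  'gegfbfchaecade'
  #21 SA[21]=13  'gfbfchaecade'
  #22 SA[22]=2  'habecbhgegegfbfchaecade'
  #23 SA[23]=18  'haecade'
  #24 SA[24]=8  'hgegegfbfchaecade'

SA = [3, 0, 22, 19, 4, 15, 7, 21, 6, 1, 17, 23, 24, 20, 5, 10, 12, 14, 16, 9, 11, 13, 2, 18, 8]
[i] adj suffixes → lcp
  [1] 3/0 → 1 ('a')
  [2] 0/22 → 1 ('a')
  [3] 22/19 → 1 ('a')
  [4] 19/4 → 0 ('')
  [5] 4/15 → 1 ('b')
  [6] 15/7 → 1 ('b')
  [7] 7/21 → 0 ('')
  [8] 21/6 → 1 ('c')
  [9] 6/1 → 1 ('c')
  [10] 1/17 → 3 ('cha')
  [11] 17/23 → 0 ('')
  [12] 23/24 → 0 ('')
  [13] 24/20 → 1 ('e')
  [14] 20/5 → 2 ('ec')
  [15] 5/10 → 1 ('e')
  [16] 10/12 → 2 ('eg')
  [17] 12/14 → 0 ('')
  [18] 14/16 → 1 ('f')
  [19] 16/9 → 0 ('')
  [20] 9/11 → 3 ('geg')
  [21] 11/13 → 1 ('g')
  [22] 13/2 → 0 ('')
  [23] 2/18 → 2 ('ha')
  [24] 18/8 → 1 ('h')

n(n+1)/2 = 25·26/2 = 325
Σ LCP = 0 + 1 + 1 + 1 + 0 + 1 + 1 + 0 + 1 + 1 + 3 + 0 + 0 + 1 + 2 + 1 + 2 + 0 + 1 + 0 + 3 + 1 + 0 + 2 + 1 = 24
distinct = 325 − 24 = 301

301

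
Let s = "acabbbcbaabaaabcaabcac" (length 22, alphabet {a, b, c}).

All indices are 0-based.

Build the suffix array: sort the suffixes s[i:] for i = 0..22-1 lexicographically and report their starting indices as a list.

sorted suffixes:
  #0 SA[0]=11  'aaabcaabcac'
  #1 SA[1]=8  'aabaaabcaabcac'
  #2 SA[2]=12  'aabcaabcac'
  #3 SA[3]=16  'aabcac'
  #4 SA[4]=9  'abaaabcaabcac'
  #5 SA[5]=2  'abbbcbaabaaabcaabcac'
  #6 SA[6]=13  'abcaabcac'
  #7 SA[7]=17  'abcac'
  #8 SA[8]=20  'ac'
  #9 SA[9]=0  'acabbbcbaabaaabcaabcac'
  #10 SA[10]=10  'baaabcaabcac'
  #11 SA[11]=7  'baabaaabcaabcac'
  #12 SA[12]=3  'bbbcbaabaaabcaabcac'
  #13 SA[13]=4  'bbcbaabaaabcaabcac'
  #14 SA[14]=14  'bcaabcac'
  #15 SA[15]=18  'bcac'
  #16 SA[16]=5  'bcbaabaaabcaabcac'
  #17 SA[17]=21  'c'
  #18 SA[18]=15  'caabcac'
  #19 SA[19]=1  'cabbbcbaabaaabcaabcac'
  #20 SA[20]=19  'cac'
  #21 SA[21]=6  'cbaabaaabcaabcac'

[11, 8, 12, 16, 9, 2, 13, 17, 20, 0, 10, 7, 3, 4, 14, 18, 5, 21, 15, 1, 19, 6]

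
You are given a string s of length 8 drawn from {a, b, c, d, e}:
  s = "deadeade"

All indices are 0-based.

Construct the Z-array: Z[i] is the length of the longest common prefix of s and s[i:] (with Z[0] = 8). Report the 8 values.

Z[0]=8
i=1: fresh scan; Z[1]=0
i=2: fresh scan; Z[2]=0
i=3: fresh scan; Z[3]=5 extend→box=[3,8)
i=4: min(r-i=4, Z[1]=0)=0; Z[4]=0
i=5: min(r-i=3, Z[2]=0)=0; Z[5]=0
i=6: min(r-i=2, Z[3]=5)=2; Z[6]=2
i=7: min(r-i=1, Z[4]=0)=0; Z[7]=0

[8, 0, 0, 5, 0, 0, 2, 0]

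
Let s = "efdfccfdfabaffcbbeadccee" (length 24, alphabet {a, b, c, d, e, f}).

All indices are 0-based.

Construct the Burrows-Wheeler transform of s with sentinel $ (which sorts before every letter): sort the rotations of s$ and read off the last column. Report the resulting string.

efebacbfdfccaffebc$dfdcea

rank  rotation                   last
    0  $efdfccfdfabaffcbbeadccee  e
    1  abaffcbbeadccee$efdfccfdf  f
    2  adccee$efdfccfdfabaffcbbe  e
    3  affcbbeadccee$efdfccfdfab  b
    4  baffcbbeadccee$efdfccfdfa  a
    5  bbeadccee$efdfccfdfabaffc  c
    6  beadccee$efdfccfdfabaffcb  b
    7  cbbeadccee$efdfccfdfabaff  f
    8  ccee$efdfccfdfabaffcbbead  d
    9  ccfdfabaffcbbeadccee$efdf  f
   10  cee$efdfccfdfabaffcbbeadc  c
   11  cfdfabaffcbbeadccee$efdfc  c
   12  dccee$efdfccfdfabaffcbbea  a
   13  dfabaffcbbeadccee$efdfccf  f
   14  dfccfdfabaffcbbeadccee$ef  f
   15  e$efdfccfdfabaffcbbeadcce  e
   16  eadccee$efdfccfdfabaffcbb  b
   17  ee$efdfccfdfabaffcbbeadcc  c
   18  efdfccfdfabaffcbbeadccee$  $
   19  fabaffcbbeadccee$efdfccfd  d
   20  fcbbeadccee$efdfccfdfabaf  f
   21  fccfdfabaffcbbeadccee$efd  d
   22  fdfabaffcbbeadccee$efdfcc  c
   23  fdfccfdfabaffcbbeadccee$e  e
   24  ffcbbeadccee$efdfccfdfaba  a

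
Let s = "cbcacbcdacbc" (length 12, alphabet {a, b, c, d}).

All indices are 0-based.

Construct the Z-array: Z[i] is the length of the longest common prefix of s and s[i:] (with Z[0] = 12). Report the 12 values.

[12, 0, 1, 0, 3, 0, 1, 0, 0, 3, 0, 1]

Z[0]=12
i=1: outside box; Z[1]=0
i=2: outside box; Z[2]=1 extend→box=[2,3)
i=3: outside box; Z[3]=0
i=4: outside box; Z[4]=3 extend→box=[4,7)
i=5: min(r-i=2, Z[1]=0)=0; Z[5]=0
i=6: min(r-i=1, Z[2]=1)=1; Z[6]=1
i=7: outside box; Z[7]=0
i=8: outside box; Z[8]=0
i=9: outside box; Z[9]=3 extend→box=[9,12)
i=10: min(r-i=2, Z[1]=0)=0; Z[10]=0
i=11: min(r-i=1, Z[2]=1)=1; Z[11]=1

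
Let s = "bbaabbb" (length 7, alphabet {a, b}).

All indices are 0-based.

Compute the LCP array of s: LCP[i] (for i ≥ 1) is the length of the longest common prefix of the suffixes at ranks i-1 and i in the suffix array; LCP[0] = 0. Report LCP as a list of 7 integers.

[0, 1, 0, 1, 1, 2, 2]

rank | idx | suffix
   0 |   2 | aabbb
   1 |   3 | abbb
   2 |   6 | b
   3 |   1 | baabbb
   4 |   5 | bb
   5 |   0 | bbaabbb
   6 |   4 | bbb

SA = [2, 3, 6, 1, 5, 0, 4]
i: (SA[i-1],SA[i]) lcp shared
  1: (2,3) 1 'a'
  2: (3,6) 0 ''
  3: (6,1) 1 'b'
  4: (1,5) 1 'b'
  5: (5,0) 2 'bb'
  6: (0,4) 2 'bb'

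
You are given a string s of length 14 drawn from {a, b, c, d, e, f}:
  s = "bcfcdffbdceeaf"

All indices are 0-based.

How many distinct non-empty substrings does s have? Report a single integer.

rank | idx | suffix
   0 |  12 | af
   1 |   0 | bcfcdffbdceeaf
   2 |   7 | bdceeaf
   3 |   3 | cdffbdceeaf
   4 |   9 | ceeaf
   5 |   1 | cfcdffbdceeaf
   6 |   8 | dceeaf
   7 |   4 | dffbdceeaf
   8 |  11 | eaf
   9 |  10 | eeaf
  10 |  13 | f
  11 |   6 | fbdceeaf
  12 |   2 | fcdffbdceeaf
  13 |   5 | ffbdceeaf

SA = [12, 0, 7, 3, 9, 1, 8, 4, 11, 10, 13, 6, 2, 5]
rank  pair      lcp
   1  s[12:],s[0:]  0  ''
   2  s[0:],s[7:]  1  'b'
   3  s[7:],s[3:]  0  ''
   4  s[3:],s[9:]  1  'c'
   5  s[9:],s[1:]  1  'c'
   6  s[1:],s[8:]  0  ''
   7  s[8:],s[4:]  1  'd'
   8  s[4:],s[11:]  0  ''
   9  s[11:],s[10:]  1  'e'
  10  s[10:],s[13:]  0  ''
  11  s[13:],s[6:]  1  'f'
  12  s[6:],s[2:]  1  'f'
  13  s[2:],s[5:]  1  'f'

n(n+1)/2 = 14·15/2 = 105
Σ LCP = 0 + 0 + 1 + 0 + 1 + 1 + 0 + 1 + 0 + 1 + 0 + 1 + 1 + 1 = 8
distinct = 105 − 8 = 97

97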